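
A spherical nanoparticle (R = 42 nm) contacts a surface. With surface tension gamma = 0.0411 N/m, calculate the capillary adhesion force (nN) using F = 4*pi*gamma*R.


Convert radius: R = 42 nm = 4.2e-08 m
F = 4 * pi * gamma * R
F = 4 * pi * 0.0411 * 4.2e-08
F = 2.16921e-08 N = 21.6921 nN

21.6921


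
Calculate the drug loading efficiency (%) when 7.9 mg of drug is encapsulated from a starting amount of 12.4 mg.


Drug loading efficiency = (drug loaded / drug initial) * 100
DLE = 7.9 / 12.4 * 100
DLE = 0.6371 * 100
DLE = 63.71%

63.71


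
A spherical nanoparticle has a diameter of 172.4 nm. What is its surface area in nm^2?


Radius r = 172.4/2 = 86.2 nm
Surface area SA = 4 * pi * r^2
SA = 4 * pi * (86.2)^2
SA = 93373.66 nm^2

93373.66


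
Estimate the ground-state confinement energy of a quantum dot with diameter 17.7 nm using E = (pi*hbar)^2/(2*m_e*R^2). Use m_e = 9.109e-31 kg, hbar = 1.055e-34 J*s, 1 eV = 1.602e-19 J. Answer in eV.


Radius R = 17.7/2 = 8.85 nm = 8.85e-09 m
E = (pi * 1.055e-34)^2 / (2 * 9.109e-31 * (8.85e-09)^2)
E(J) = 7.6987e-22
E = E(J) / 1.602e-19 = 0.0048 eV

0.0048


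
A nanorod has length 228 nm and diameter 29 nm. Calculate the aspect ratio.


Aspect ratio AR = length / diameter
AR = 228 / 29
AR = 7.86

7.86


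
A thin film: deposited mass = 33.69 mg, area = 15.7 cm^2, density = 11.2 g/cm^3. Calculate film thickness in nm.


Convert: m = 33.69 mg = 3.3690e-05 kg, A = 15.7 cm^2 = 1.5700e-03 m^2, rho = 11.2 g/cm^3 = 11200 kg/m^3
t = m / (A * rho)
t = 3.3690e-05 / (1.5700e-03 * 11200)
t = 1.9159e-06 m = 1915.9 nm

1915.9


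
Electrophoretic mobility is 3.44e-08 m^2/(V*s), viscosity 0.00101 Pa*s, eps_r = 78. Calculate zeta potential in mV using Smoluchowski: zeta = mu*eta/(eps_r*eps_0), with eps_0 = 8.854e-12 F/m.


Smoluchowski equation: zeta = mu * eta / (eps_r * eps_0)
zeta = 3.44e-08 * 0.00101 / (78 * 8.854e-12)
zeta = 0.050309 V = 50.31 mV

50.31


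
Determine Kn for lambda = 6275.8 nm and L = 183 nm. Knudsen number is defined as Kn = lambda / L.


Knudsen number Kn = lambda / L
Kn = 6275.8 / 183
Kn = 34.294

34.294


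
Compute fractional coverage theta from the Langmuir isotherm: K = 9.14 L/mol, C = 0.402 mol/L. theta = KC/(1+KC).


Langmuir isotherm: theta = K*C / (1 + K*C)
K*C = 9.14 * 0.402 = 3.67428
theta = 3.67428 / (1 + 3.67428) = 3.67428 / 4.67428
theta = 0.7861

0.7861


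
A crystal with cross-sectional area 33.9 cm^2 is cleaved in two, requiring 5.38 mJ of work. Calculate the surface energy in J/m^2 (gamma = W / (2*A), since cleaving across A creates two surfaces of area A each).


Convert: A = 33.9 cm^2 = 0.00339 m^2, W = 5.38 mJ = 0.00538 J
Cleaving exposes two faces of area A, so total new surface = 2*A and gamma = W / (2*A)
gamma = 0.00538 / (2 * 0.00339)
gamma = 0.794 J/m^2

0.794


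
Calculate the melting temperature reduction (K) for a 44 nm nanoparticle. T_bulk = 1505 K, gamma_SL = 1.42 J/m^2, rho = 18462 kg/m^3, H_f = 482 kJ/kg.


Radius R = 44/2 = 22 nm = 2.2e-08 m
Convert H_f = 482 kJ/kg = 482000 J/kg
dT = 2 * gamma_SL * T_bulk / (rho * H_f * R)
dT = 2 * 1.42 * 1505 / (18462 * 482000 * 2.2e-08)
dT = 21.8 K

21.8


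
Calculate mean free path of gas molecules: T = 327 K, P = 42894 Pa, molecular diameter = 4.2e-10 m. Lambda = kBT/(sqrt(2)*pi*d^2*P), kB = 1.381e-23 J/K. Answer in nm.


Mean free path: lambda = kB*T / (sqrt(2) * pi * d^2 * P)
lambda = 1.381e-23 * 327 / (sqrt(2) * pi * (4.2e-10)^2 * 42894)
lambda = 1.34333e-07 m
lambda = 134.33 nm

134.33


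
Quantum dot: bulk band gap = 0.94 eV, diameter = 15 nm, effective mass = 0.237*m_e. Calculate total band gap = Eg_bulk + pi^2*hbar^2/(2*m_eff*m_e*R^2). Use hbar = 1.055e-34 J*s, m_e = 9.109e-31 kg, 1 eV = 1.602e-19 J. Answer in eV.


Radius R = 15/2 nm = 7.5e-09 m
Confinement energy dE = pi^2 * hbar^2 / (2 * m_eff * m_e * R^2)
dE = pi^2 * (1.055e-34)^2 / (2 * 0.237 * 9.109e-31 * (7.5e-09)^2) J, divided by 1.602e-19 J/eV
dE = 0.0282 eV
Total band gap = E_g(bulk) + dE = 0.94 + 0.0282 = 0.9682 eV

0.9682


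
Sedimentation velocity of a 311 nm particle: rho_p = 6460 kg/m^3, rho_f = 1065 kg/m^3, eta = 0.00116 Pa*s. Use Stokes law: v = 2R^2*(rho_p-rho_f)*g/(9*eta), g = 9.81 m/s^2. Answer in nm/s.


Radius R = 311/2 nm = 1.555e-07 m
Density difference = 6460 - 1065 = 5395 kg/m^3
v = 2 * R^2 * (rho_p - rho_f) * g / (9 * eta)
v = 2 * (1.555e-07)^2 * 5395 * 9.81 / (9 * 0.00116)
v = 2.45161e-07 m/s = 245.1606 nm/s

245.1606


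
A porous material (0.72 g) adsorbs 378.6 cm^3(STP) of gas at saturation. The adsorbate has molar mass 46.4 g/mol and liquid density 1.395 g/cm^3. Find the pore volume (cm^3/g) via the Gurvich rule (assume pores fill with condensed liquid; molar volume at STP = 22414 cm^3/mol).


Moles adsorbed n = V_ads / 22414 = 378.6 / 22414 = 1.689123e-02 mol
Liquid volume V_liq = n * M / rho_liq = 1.689123e-02 * 46.4 / 1.395 = 0.56183 cm^3
Specific pore volume V_pore = V_liq / m_sample = 0.56183 / 0.72
V_pore = 0.7803 cm^3/g

0.7803


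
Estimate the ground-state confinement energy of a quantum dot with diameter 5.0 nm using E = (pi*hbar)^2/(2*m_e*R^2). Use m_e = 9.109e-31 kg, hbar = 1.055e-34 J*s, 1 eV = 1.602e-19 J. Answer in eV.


Radius R = 5.0/2 = 2.5 nm = 2.5e-09 m
E = (pi * 1.055e-34)^2 / (2 * 9.109e-31 * (2.5e-09)^2)
E(J) = 9.6477e-21
E = E(J) / 1.602e-19 = 0.0602 eV

0.0602


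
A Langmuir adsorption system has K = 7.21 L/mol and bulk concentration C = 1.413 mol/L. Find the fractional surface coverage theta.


Langmuir isotherm: theta = K*C / (1 + K*C)
K*C = 7.21 * 1.413 = 10.18773
theta = 10.18773 / (1 + 10.18773) = 10.18773 / 11.18773
theta = 0.9106

0.9106


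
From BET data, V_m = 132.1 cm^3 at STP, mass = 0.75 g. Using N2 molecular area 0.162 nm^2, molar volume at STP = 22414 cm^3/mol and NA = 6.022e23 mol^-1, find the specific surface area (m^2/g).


Number of moles in monolayer = V_m / 22414 = 132.1 / 22414 = 0.00589364
Number of molecules = moles * NA = 0.00589364 * 6.022e23
SA = molecules * sigma / mass
SA = (132.1 / 22414) * 6.022e23 * 0.162e-18 / 0.75
SA = 766.6 m^2/g

766.6


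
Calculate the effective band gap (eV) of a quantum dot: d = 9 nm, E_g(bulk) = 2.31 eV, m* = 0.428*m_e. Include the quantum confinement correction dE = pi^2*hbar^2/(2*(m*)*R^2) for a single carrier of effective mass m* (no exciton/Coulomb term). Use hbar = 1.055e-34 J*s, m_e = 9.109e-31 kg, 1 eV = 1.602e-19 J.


Radius R = 9/2 nm = 4.5e-09 m
Confinement energy dE = pi^2 * hbar^2 / (2 * m_eff * m_e * R^2)
dE = pi^2 * (1.055e-34)^2 / (2 * 0.428 * 9.109e-31 * (4.5e-09)^2) J, divided by 1.602e-19 J/eV
dE = 0.0434 eV
Total band gap = E_g(bulk) + dE = 2.31 + 0.0434 = 2.3534 eV

2.3534


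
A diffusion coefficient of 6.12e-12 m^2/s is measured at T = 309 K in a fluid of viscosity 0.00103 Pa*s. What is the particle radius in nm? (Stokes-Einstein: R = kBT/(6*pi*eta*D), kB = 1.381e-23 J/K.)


Stokes-Einstein: R = kB*T / (6*pi*eta*D)
R = 1.381e-23 * 309 / (6 * pi * 0.00103 * 6.12e-12)
R = 3.59139e-08 m = 35.91 nm

35.91


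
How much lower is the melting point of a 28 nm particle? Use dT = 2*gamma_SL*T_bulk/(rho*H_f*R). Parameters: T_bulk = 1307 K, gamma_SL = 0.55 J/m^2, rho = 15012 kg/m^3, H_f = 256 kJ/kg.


Radius R = 28/2 = 14 nm = 1.4e-08 m
Convert H_f = 256 kJ/kg = 256000 J/kg
dT = 2 * gamma_SL * T_bulk / (rho * H_f * R)
dT = 2 * 0.55 * 1307 / (15012 * 256000 * 1.4e-08)
dT = 26.7 K

26.7


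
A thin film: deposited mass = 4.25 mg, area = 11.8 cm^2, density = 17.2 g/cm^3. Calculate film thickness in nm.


Convert: m = 4.25 mg = 4.2500e-06 kg, A = 11.8 cm^2 = 1.1800e-03 m^2, rho = 17.2 g/cm^3 = 17200 kg/m^3
t = m / (A * rho)
t = 4.2500e-06 / (1.1800e-03 * 17200)
t = 2.0940e-07 m = 209.4 nm

209.4


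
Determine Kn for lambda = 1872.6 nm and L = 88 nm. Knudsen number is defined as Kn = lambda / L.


Knudsen number Kn = lambda / L
Kn = 1872.6 / 88
Kn = 21.2795

21.2795


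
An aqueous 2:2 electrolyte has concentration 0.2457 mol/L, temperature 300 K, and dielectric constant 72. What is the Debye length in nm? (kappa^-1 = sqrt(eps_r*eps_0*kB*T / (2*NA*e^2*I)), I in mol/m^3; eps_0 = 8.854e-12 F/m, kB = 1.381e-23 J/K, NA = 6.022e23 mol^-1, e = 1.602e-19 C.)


Ionic strength I = 0.2457 * 2^2 * 1000 = 982.8 mol/m^3
kappa^-1 = sqrt(72 * 8.854e-12 * 1.381e-23 * 300 / (2 * 6.022e23 * (1.602e-19)^2 * 982.8))
kappa^-1 = 0.295 nm

0.295


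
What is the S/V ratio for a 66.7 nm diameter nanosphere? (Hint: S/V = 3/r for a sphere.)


Radius r = 66.7/2 = 33.35 nm
S/V = 3 / r = 3 / 33.35
S/V = 0.09 nm^-1

0.09


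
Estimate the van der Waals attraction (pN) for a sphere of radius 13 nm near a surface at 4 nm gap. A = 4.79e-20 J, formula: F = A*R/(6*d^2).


Convert to SI: R = 13 nm = 1.3e-08 m, d = 4 nm = 4e-09 m
F = A * R / (6 * d^2)
F = 4.79e-20 * 1.3e-08 / (6 * (4e-09)^2)
F = 6.48646e-12 N = 6.486 pN

6.486


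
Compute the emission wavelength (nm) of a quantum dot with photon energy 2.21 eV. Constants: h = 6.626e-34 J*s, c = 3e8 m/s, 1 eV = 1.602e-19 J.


Convert energy: E = 2.21 eV = 2.21 * 1.602e-19 = 3.54042e-19 J
lambda = h*c / E = 6.626e-34 * 3e8 / 3.54042e-19
lambda = 5.61459e-07 m = 561.5 nm

561.5


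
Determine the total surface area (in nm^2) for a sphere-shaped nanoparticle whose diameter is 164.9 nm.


Radius r = 164.9/2 = 82.45 nm
Surface area SA = 4 * pi * r^2
SA = 4 * pi * (82.45)^2
SA = 85426.22 nm^2

85426.22


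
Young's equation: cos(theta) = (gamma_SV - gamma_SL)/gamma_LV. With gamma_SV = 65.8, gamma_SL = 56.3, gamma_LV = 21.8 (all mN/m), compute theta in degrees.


cos(theta) = (gamma_SV - gamma_SL) / gamma_LV
cos(theta) = (65.8 - 56.3) / 21.8
cos(theta) = 0.43578
theta = arccos(0.43578) = 64.17 degrees

64.17


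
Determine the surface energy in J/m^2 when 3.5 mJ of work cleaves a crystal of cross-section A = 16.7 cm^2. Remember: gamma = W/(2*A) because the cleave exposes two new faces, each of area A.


Convert: A = 16.7 cm^2 = 0.00167 m^2, W = 3.5 mJ = 0.0035 J
Cleaving exposes two faces of area A, so total new surface = 2*A and gamma = W / (2*A)
gamma = 0.0035 / (2 * 0.00167)
gamma = 1.048 J/m^2

1.048


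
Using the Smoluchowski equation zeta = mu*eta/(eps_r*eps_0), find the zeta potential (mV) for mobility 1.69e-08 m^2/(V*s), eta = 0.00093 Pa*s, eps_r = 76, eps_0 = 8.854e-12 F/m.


Smoluchowski equation: zeta = mu * eta / (eps_r * eps_0)
zeta = 1.69e-08 * 0.00093 / (76 * 8.854e-12)
zeta = 0.023357 V = 23.36 mV

23.36


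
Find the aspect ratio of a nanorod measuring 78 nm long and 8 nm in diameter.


Aspect ratio AR = length / diameter
AR = 78 / 8
AR = 9.75

9.75


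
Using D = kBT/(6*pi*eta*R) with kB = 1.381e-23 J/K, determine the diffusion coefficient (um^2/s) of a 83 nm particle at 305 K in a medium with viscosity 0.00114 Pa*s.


Radius R = 83/2 = 41.5 nm = 4.15e-08 m
D = kB*T / (6*pi*eta*R)
D = 1.381e-23 * 305 / (6 * pi * 0.00114 * 4.15e-08)
D = 4.72323e-12 m^2/s = 4.723 um^2/s

4.723


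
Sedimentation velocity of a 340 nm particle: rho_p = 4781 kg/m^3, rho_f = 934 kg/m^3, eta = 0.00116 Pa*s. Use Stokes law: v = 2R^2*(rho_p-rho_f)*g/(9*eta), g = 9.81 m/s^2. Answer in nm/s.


Radius R = 340/2 nm = 1.7e-07 m
Density difference = 4781 - 934 = 3847 kg/m^3
v = 2 * R^2 * (rho_p - rho_f) * g / (9 * eta)
v = 2 * (1.7e-07)^2 * 3847 * 9.81 / (9 * 0.00116)
v = 2.08939e-07 m/s = 208.9385 nm/s

208.9385


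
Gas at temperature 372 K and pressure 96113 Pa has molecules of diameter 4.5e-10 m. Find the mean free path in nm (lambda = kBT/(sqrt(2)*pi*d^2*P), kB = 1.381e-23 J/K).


Mean free path: lambda = kB*T / (sqrt(2) * pi * d^2 * P)
lambda = 1.381e-23 * 372 / (sqrt(2) * pi * (4.5e-10)^2 * 96113)
lambda = 5.94107e-08 m
lambda = 59.41 nm

59.41


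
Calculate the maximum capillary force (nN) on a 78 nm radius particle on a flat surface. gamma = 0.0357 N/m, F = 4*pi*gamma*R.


Convert radius: R = 78 nm = 7.8e-08 m
F = 4 * pi * gamma * R
F = 4 * pi * 0.0357 * 7.8e-08
F = 3.49923e-08 N = 34.9923 nN

34.9923


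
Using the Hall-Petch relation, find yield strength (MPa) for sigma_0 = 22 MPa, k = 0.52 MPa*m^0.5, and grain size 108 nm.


d = 108 nm = 1.08e-07 m
sqrt(d) = 0.0003286335
Hall-Petch contribution = k / sqrt(d) = 0.52 / 0.0003286335 = 1582.3 MPa
sigma = sigma_0 + k/sqrt(d) = 22 + 1582.3 = 1604.3 MPa

1604.3


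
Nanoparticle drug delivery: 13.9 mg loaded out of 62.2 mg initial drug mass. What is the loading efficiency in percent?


Drug loading efficiency = (drug loaded / drug initial) * 100
DLE = 13.9 / 62.2 * 100
DLE = 0.2235 * 100
DLE = 22.35%

22.35


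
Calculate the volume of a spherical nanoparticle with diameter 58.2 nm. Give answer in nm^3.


Radius r = 58.2/2 = 29.1 nm
Volume V = (4/3) * pi * r^3
V = (4/3) * pi * (29.1)^3
V = 103220.88 nm^3

103220.88


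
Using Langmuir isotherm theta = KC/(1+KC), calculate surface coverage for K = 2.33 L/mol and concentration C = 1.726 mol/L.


Langmuir isotherm: theta = K*C / (1 + K*C)
K*C = 2.33 * 1.726 = 4.02158
theta = 4.02158 / (1 + 4.02158) = 4.02158 / 5.02158
theta = 0.8009

0.8009


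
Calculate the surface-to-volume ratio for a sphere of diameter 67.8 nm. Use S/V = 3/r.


Radius r = 67.8/2 = 33.9 nm
S/V = 3 / r = 3 / 33.9
S/V = 0.0885 nm^-1

0.0885


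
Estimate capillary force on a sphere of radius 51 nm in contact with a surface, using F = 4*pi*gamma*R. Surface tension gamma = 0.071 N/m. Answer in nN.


Convert radius: R = 51 nm = 5.1e-08 m
F = 4 * pi * gamma * R
F = 4 * pi * 0.071 * 5.1e-08
F = 4.55028e-08 N = 45.5028 nN

45.5028


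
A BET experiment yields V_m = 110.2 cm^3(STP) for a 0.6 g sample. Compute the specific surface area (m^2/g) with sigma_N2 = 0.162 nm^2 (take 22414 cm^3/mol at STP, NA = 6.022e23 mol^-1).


Number of moles in monolayer = V_m / 22414 = 110.2 / 22414 = 0.00491657
Number of molecules = moles * NA = 0.00491657 * 6.022e23
SA = molecules * sigma / mass
SA = (110.2 / 22414) * 6.022e23 * 0.162e-18 / 0.6
SA = 799.4 m^2/g

799.4


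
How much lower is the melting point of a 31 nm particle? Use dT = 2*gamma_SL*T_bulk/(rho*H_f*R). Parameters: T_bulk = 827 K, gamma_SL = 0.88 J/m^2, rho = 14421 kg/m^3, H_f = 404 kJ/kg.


Radius R = 31/2 = 15.5 nm = 1.55e-08 m
Convert H_f = 404 kJ/kg = 404000 J/kg
dT = 2 * gamma_SL * T_bulk / (rho * H_f * R)
dT = 2 * 0.88 * 827 / (14421 * 404000 * 1.55e-08)
dT = 16.1 K

16.1


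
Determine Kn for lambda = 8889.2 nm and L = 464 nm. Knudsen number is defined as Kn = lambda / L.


Knudsen number Kn = lambda / L
Kn = 8889.2 / 464
Kn = 19.1578

19.1578


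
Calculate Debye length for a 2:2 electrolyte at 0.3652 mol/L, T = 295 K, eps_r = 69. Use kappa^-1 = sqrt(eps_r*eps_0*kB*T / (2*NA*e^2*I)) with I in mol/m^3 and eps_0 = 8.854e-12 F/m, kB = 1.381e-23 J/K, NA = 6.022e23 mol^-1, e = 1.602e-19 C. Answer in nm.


Ionic strength I = 0.3652 * 2^2 * 1000 = 1460.8 mol/m^3
kappa^-1 = sqrt(69 * 8.854e-12 * 1.381e-23 * 295 / (2 * 6.022e23 * (1.602e-19)^2 * 1460.8))
kappa^-1 = 0.235 nm

0.235


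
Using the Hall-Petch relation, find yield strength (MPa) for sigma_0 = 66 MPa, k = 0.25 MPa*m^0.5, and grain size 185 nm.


d = 185 nm = 1.85e-07 m
sqrt(d) = 0.0004301163
Hall-Petch contribution = k / sqrt(d) = 0.25 / 0.0004301163 = 581.2 MPa
sigma = sigma_0 + k/sqrt(d) = 66 + 581.2 = 647.2 MPa

647.2


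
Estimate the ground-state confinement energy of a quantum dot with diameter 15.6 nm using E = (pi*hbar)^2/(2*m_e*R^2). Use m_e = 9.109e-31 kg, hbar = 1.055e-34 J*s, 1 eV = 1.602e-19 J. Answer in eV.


Radius R = 15.6/2 = 7.8 nm = 7.8e-09 m
E = (pi * 1.055e-34)^2 / (2 * 9.109e-31 * (7.8e-09)^2)
E(J) = 9.91094e-22
E = E(J) / 1.602e-19 = 0.0062 eV

0.0062


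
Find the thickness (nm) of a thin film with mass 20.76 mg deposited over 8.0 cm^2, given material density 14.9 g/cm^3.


Convert: m = 20.76 mg = 2.0760e-05 kg, A = 8.0 cm^2 = 8.0000e-04 m^2, rho = 14.9 g/cm^3 = 14900 kg/m^3
t = m / (A * rho)
t = 2.0760e-05 / (8.0000e-04 * 14900)
t = 1.7416e-06 m = 1741.6 nm

1741.6


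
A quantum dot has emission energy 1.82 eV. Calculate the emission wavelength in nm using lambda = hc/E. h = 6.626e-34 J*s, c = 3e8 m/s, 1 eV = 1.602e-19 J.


Convert energy: E = 1.82 eV = 1.82 * 1.602e-19 = 2.91564e-19 J
lambda = h*c / E = 6.626e-34 * 3e8 / 2.91564e-19
lambda = 6.81771e-07 m = 681.8 nm

681.8


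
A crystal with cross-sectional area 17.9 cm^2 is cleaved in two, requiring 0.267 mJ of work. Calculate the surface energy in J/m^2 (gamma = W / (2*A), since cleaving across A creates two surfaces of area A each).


Convert: A = 17.9 cm^2 = 0.00179 m^2, W = 0.267 mJ = 0.000267 J
Cleaving exposes two faces of area A, so total new surface = 2*A and gamma = W / (2*A)
gamma = 0.000267 / (2 * 0.00179)
gamma = 0.075 J/m^2

0.075


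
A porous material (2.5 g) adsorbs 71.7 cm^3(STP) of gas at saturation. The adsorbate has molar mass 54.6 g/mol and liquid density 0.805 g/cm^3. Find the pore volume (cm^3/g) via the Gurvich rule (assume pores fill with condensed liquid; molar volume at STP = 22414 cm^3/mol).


Moles adsorbed n = V_ads / 22414 = 71.7 / 22414 = 3.198894e-03 mol
Liquid volume V_liq = n * M / rho_liq = 3.198894e-03 * 54.6 / 0.805 = 0.21697 cm^3
Specific pore volume V_pore = V_liq / m_sample = 0.21697 / 2.5
V_pore = 0.0868 cm^3/g

0.0868


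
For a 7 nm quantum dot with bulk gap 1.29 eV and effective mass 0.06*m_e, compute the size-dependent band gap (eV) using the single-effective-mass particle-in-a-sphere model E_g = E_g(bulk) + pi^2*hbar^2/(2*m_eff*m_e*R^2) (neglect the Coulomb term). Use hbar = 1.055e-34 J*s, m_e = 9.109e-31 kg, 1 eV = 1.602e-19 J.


Radius R = 7/2 nm = 3.5e-09 m
Confinement energy dE = pi^2 * hbar^2 / (2 * m_eff * m_e * R^2)
dE = pi^2 * (1.055e-34)^2 / (2 * 0.06 * 9.109e-31 * (3.5e-09)^2) J, divided by 1.602e-19 J/eV
dE = 0.5121 eV
Total band gap = E_g(bulk) + dE = 1.29 + 0.5121 = 1.8021 eV

1.8021


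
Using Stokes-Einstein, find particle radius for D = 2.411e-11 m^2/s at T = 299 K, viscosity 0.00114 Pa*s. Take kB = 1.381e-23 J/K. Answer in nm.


Stokes-Einstein: R = kB*T / (6*pi*eta*D)
R = 1.381e-23 * 299 / (6 * pi * 0.00114 * 2.411e-11)
R = 7.97006e-09 m = 7.97 nm

7.97


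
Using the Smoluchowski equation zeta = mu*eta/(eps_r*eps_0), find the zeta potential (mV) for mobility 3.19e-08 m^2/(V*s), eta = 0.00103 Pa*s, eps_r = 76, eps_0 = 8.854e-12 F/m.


Smoluchowski equation: zeta = mu * eta / (eps_r * eps_0)
zeta = 3.19e-08 * 0.00103 / (76 * 8.854e-12)
zeta = 0.048829 V = 48.83 mV

48.83


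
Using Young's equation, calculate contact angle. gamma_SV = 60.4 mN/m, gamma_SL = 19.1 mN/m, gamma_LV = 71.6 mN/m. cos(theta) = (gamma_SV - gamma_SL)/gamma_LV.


cos(theta) = (gamma_SV - gamma_SL) / gamma_LV
cos(theta) = (60.4 - 19.1) / 71.6
cos(theta) = 0.576816
theta = arccos(0.576816) = 54.77 degrees

54.77


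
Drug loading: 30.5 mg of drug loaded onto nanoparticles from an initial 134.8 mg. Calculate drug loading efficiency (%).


Drug loading efficiency = (drug loaded / drug initial) * 100
DLE = 30.5 / 134.8 * 100
DLE = 0.2263 * 100
DLE = 22.63%

22.63


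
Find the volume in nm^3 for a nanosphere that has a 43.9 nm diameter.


Radius r = 43.9/2 = 21.95 nm
Volume V = (4/3) * pi * r^3
V = (4/3) * pi * (21.95)^3
V = 44298.82 nm^3

44298.82


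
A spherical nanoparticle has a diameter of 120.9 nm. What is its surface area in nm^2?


Radius r = 120.9/2 = 60.45 nm
Surface area SA = 4 * pi * r^2
SA = 4 * pi * (60.45)^2
SA = 45920.06 nm^2

45920.06


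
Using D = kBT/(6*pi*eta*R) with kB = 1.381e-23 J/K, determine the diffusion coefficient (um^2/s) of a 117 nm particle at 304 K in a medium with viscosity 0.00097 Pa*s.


Radius R = 117/2 = 58.5 nm = 5.85e-08 m
D = kB*T / (6*pi*eta*R)
D = 1.381e-23 * 304 / (6 * pi * 0.00097 * 5.85e-08)
D = 3.92499e-12 m^2/s = 3.925 um^2/s

3.925


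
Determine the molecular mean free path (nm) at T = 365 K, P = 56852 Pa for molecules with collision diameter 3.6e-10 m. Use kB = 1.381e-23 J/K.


Mean free path: lambda = kB*T / (sqrt(2) * pi * d^2 * P)
lambda = 1.381e-23 * 365 / (sqrt(2) * pi * (3.6e-10)^2 * 56852)
lambda = 1.53982e-07 m
lambda = 153.98 nm

153.98


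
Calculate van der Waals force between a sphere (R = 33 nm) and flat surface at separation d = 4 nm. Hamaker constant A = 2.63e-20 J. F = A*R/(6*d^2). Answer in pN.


Convert to SI: R = 33 nm = 3.3e-08 m, d = 4 nm = 4e-09 m
F = A * R / (6 * d^2)
F = 2.63e-20 * 3.3e-08 / (6 * (4e-09)^2)
F = 9.04063e-12 N = 9.041 pN

9.041


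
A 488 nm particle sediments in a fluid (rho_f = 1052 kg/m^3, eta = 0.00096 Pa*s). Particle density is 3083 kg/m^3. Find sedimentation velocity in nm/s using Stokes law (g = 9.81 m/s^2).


Radius R = 488/2 nm = 2.44e-07 m
Density difference = 3083 - 1052 = 2031 kg/m^3
v = 2 * R^2 * (rho_p - rho_f) * g / (9 * eta)
v = 2 * (2.44e-07)^2 * 2031 * 9.81 / (9 * 0.00096)
v = 2.74584e-07 m/s = 274.5838 nm/s

274.5838


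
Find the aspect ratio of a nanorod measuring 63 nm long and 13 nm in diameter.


Aspect ratio AR = length / diameter
AR = 63 / 13
AR = 4.85

4.85


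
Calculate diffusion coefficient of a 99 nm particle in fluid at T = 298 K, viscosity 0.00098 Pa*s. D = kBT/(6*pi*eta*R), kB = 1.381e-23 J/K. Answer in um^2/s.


Radius R = 99/2 = 49.5 nm = 4.95e-08 m
D = kB*T / (6*pi*eta*R)
D = 1.381e-23 * 298 / (6 * pi * 0.00098 * 4.95e-08)
D = 4.50067e-12 m^2/s = 4.501 um^2/s

4.501


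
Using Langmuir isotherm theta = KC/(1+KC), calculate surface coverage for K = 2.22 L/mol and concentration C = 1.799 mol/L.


Langmuir isotherm: theta = K*C / (1 + K*C)
K*C = 2.22 * 1.799 = 3.99378
theta = 3.99378 / (1 + 3.99378) = 3.99378 / 4.99378
theta = 0.7998

0.7998


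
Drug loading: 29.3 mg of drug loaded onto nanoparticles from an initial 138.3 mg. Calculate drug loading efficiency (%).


Drug loading efficiency = (drug loaded / drug initial) * 100
DLE = 29.3 / 138.3 * 100
DLE = 0.2119 * 100
DLE = 21.19%

21.19


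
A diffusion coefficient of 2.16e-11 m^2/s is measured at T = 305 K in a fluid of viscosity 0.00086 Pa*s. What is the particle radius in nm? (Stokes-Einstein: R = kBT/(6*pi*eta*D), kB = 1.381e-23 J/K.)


Stokes-Einstein: R = kB*T / (6*pi*eta*D)
R = 1.381e-23 * 305 / (6 * pi * 0.00086 * 2.16e-11)
R = 1.20293e-08 m = 12.03 nm

12.03


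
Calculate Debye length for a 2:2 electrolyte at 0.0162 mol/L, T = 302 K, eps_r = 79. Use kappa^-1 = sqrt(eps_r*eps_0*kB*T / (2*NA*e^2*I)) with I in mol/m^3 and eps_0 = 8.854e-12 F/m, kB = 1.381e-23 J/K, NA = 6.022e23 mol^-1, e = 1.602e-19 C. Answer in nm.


Ionic strength I = 0.0162 * 2^2 * 1000 = 64.8 mol/m^3
kappa^-1 = sqrt(79 * 8.854e-12 * 1.381e-23 * 302 / (2 * 6.022e23 * (1.602e-19)^2 * 64.8))
kappa^-1 = 1.207 nm

1.207


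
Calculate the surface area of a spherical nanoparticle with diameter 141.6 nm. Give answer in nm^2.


Radius r = 141.6/2 = 70.8 nm
Surface area SA = 4 * pi * r^2
SA = 4 * pi * (70.8)^2
SA = 62990.69 nm^2

62990.69


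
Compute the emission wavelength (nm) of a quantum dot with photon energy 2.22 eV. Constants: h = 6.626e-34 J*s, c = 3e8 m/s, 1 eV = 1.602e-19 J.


Convert energy: E = 2.22 eV = 2.22 * 1.602e-19 = 3.55644e-19 J
lambda = h*c / E = 6.626e-34 * 3e8 / 3.55644e-19
lambda = 5.5893e-07 m = 558.9 nm

558.9


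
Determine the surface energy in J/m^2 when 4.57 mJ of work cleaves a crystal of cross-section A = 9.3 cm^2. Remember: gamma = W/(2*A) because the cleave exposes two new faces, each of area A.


Convert: A = 9.3 cm^2 = 0.00093 m^2, W = 4.57 mJ = 0.00457 J
Cleaving exposes two faces of area A, so total new surface = 2*A and gamma = W / (2*A)
gamma = 0.00457 / (2 * 0.00093)
gamma = 2.457 J/m^2

2.457


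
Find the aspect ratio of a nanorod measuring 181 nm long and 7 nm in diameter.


Aspect ratio AR = length / diameter
AR = 181 / 7
AR = 25.86

25.86


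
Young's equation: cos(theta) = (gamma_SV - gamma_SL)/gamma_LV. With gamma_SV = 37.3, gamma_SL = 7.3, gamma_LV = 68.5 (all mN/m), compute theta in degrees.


cos(theta) = (gamma_SV - gamma_SL) / gamma_LV
cos(theta) = (37.3 - 7.3) / 68.5
cos(theta) = 0.437956
theta = arccos(0.437956) = 64.03 degrees

64.03


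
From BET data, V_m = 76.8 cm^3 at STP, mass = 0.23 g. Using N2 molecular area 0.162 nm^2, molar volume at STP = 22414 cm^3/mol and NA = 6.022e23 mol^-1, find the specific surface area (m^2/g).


Number of moles in monolayer = V_m / 22414 = 76.8 / 22414 = 0.00342643
Number of molecules = moles * NA = 0.00342643 * 6.022e23
SA = molecules * sigma / mass
SA = (76.8 / 22414) * 6.022e23 * 0.162e-18 / 0.23
SA = 1453.3 m^2/g

1453.3


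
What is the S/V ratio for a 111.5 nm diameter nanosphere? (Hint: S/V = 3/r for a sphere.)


Radius r = 111.5/2 = 55.75 nm
S/V = 3 / r = 3 / 55.75
S/V = 0.0538 nm^-1

0.0538


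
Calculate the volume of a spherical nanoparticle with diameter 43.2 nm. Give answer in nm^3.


Radius r = 43.2/2 = 21.6 nm
Volume V = (4/3) * pi * r^3
V = (4/3) * pi * (21.6)^3
V = 42213.35 nm^3

42213.35


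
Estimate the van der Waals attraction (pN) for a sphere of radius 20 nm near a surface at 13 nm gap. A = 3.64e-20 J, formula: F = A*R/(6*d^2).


Convert to SI: R = 20 nm = 2e-08 m, d = 13 nm = 1.3e-08 m
F = A * R / (6 * d^2)
F = 3.64e-20 * 2e-08 / (6 * (1.3e-08)^2)
F = 7.17949e-13 N = 0.718 pN

0.718


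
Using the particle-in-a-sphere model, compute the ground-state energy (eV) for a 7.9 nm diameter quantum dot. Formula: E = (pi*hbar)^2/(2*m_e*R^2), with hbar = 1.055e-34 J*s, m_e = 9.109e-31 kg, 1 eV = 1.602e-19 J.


Radius R = 7.9/2 = 3.95 nm = 3.95e-09 m
E = (pi * 1.055e-34)^2 / (2 * 9.109e-31 * (3.95e-09)^2)
E(J) = 3.86465e-21
E = E(J) / 1.602e-19 = 0.0241 eV

0.0241


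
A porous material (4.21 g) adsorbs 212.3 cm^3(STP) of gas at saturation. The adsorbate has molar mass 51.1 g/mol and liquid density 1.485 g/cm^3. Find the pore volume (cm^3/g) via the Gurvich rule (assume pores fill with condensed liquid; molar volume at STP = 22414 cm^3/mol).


Moles adsorbed n = V_ads / 22414 = 212.3 / 22414 = 9.471759e-03 mol
Liquid volume V_liq = n * M / rho_liq = 9.471759e-03 * 51.1 / 1.485 = 0.32593 cm^3
Specific pore volume V_pore = V_liq / m_sample = 0.32593 / 4.21
V_pore = 0.0774 cm^3/g

0.0774


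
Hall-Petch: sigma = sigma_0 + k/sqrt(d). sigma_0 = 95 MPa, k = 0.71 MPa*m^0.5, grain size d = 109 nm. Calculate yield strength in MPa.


d = 109 nm = 1.09e-07 m
sqrt(d) = 0.0003301515
Hall-Petch contribution = k / sqrt(d) = 0.71 / 0.0003301515 = 2150.5 MPa
sigma = sigma_0 + k/sqrt(d) = 95 + 2150.5 = 2245.5 MPa

2245.5


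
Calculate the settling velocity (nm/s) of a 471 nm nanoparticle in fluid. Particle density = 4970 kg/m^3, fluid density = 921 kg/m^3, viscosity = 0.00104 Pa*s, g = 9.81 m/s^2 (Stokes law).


Radius R = 471/2 nm = 2.355e-07 m
Density difference = 4970 - 921 = 4049 kg/m^3
v = 2 * R^2 * (rho_p - rho_f) * g / (9 * eta)
v = 2 * (2.355e-07)^2 * 4049 * 9.81 / (9 * 0.00104)
v = 4.70709e-07 m/s = 470.7093 nm/s

470.7093


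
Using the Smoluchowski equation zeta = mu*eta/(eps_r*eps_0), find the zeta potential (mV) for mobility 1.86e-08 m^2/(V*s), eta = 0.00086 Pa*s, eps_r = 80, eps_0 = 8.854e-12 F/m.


Smoluchowski equation: zeta = mu * eta / (eps_r * eps_0)
zeta = 1.86e-08 * 0.00086 / (80 * 8.854e-12)
zeta = 0.022583 V = 22.58 mV

22.58


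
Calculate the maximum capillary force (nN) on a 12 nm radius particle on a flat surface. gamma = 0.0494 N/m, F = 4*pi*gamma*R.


Convert radius: R = 12 nm = 1.2e-08 m
F = 4 * pi * gamma * R
F = 4 * pi * 0.0494 * 1.2e-08
F = 7.44934e-09 N = 7.4493 nN

7.4493


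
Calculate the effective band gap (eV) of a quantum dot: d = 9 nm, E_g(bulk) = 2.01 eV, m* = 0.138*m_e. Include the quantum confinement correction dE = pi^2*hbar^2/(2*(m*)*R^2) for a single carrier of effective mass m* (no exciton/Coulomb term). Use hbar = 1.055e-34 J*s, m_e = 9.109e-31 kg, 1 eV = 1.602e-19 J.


Radius R = 9/2 nm = 4.5e-09 m
Confinement energy dE = pi^2 * hbar^2 / (2 * m_eff * m_e * R^2)
dE = pi^2 * (1.055e-34)^2 / (2 * 0.138 * 9.109e-31 * (4.5e-09)^2) J, divided by 1.602e-19 J/eV
dE = 0.1347 eV
Total band gap = E_g(bulk) + dE = 2.01 + 0.1347 = 2.1447 eV

2.1447


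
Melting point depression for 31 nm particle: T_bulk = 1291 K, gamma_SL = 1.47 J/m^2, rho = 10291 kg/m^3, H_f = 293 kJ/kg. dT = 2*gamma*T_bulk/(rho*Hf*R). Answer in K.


Radius R = 31/2 = 15.5 nm = 1.55e-08 m
Convert H_f = 293 kJ/kg = 293000 J/kg
dT = 2 * gamma_SL * T_bulk / (rho * H_f * R)
dT = 2 * 1.47 * 1291 / (10291 * 293000 * 1.55e-08)
dT = 81.2 K

81.2


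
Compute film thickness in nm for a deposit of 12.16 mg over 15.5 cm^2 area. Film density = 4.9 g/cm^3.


Convert: m = 12.16 mg = 1.2160e-05 kg, A = 15.5 cm^2 = 1.5500e-03 m^2, rho = 4.9 g/cm^3 = 4900 kg/m^3
t = m / (A * rho)
t = 1.2160e-05 / (1.5500e-03 * 4900)
t = 1.6011e-06 m = 1601.1 nm

1601.1


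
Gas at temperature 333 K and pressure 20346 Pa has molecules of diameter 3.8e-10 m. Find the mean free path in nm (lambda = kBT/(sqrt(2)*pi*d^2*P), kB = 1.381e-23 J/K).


Mean free path: lambda = kB*T / (sqrt(2) * pi * d^2 * P)
lambda = 1.381e-23 * 333 / (sqrt(2) * pi * (3.8e-10)^2 * 20346)
lambda = 3.52311e-07 m
lambda = 352.31 nm

352.31


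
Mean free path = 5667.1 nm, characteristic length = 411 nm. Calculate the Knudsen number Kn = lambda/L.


Knudsen number Kn = lambda / L
Kn = 5667.1 / 411
Kn = 13.7886

13.7886


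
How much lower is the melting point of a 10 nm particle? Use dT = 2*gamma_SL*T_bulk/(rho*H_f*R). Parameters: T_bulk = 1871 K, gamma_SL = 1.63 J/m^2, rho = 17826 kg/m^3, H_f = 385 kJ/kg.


Radius R = 10/2 = 5 nm = 5e-09 m
Convert H_f = 385 kJ/kg = 385000 J/kg
dT = 2 * gamma_SL * T_bulk / (rho * H_f * R)
dT = 2 * 1.63 * 1871 / (17826 * 385000 * 5e-09)
dT = 177.7 K

177.7


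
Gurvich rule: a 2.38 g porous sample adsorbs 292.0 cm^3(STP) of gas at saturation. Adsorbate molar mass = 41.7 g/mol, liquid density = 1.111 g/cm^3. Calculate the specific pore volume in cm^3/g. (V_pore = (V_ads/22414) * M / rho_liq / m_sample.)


Moles adsorbed n = V_ads / 22414 = 292.0 / 22414 = 1.302757e-02 mol
Liquid volume V_liq = n * M / rho_liq = 1.302757e-02 * 41.7 / 1.111 = 0.48897 cm^3
Specific pore volume V_pore = V_liq / m_sample = 0.48897 / 2.38
V_pore = 0.2055 cm^3/g

0.2055


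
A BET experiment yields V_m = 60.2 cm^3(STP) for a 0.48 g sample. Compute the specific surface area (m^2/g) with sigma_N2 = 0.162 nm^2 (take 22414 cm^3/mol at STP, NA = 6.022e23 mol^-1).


Number of moles in monolayer = V_m / 22414 = 60.2 / 22414 = 0.00268582
Number of molecules = moles * NA = 0.00268582 * 6.022e23
SA = molecules * sigma / mass
SA = (60.2 / 22414) * 6.022e23 * 0.162e-18 / 0.48
SA = 545.9 m^2/g

545.9


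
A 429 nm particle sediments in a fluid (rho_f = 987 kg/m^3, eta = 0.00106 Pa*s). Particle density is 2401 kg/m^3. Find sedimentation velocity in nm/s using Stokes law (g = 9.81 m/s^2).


Radius R = 429/2 nm = 2.145e-07 m
Density difference = 2401 - 987 = 1414 kg/m^3
v = 2 * R^2 * (rho_p - rho_f) * g / (9 * eta)
v = 2 * (2.145e-07)^2 * 1414 * 9.81 / (9 * 0.00106)
v = 1.338e-07 m/s = 133.7995 nm/s

133.7995


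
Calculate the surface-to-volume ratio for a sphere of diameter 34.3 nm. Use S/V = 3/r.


Radius r = 34.3/2 = 17.15 nm
S/V = 3 / r = 3 / 17.15
S/V = 0.1749 nm^-1

0.1749


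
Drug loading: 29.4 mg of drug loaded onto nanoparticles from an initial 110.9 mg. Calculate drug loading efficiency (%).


Drug loading efficiency = (drug loaded / drug initial) * 100
DLE = 29.4 / 110.9 * 100
DLE = 0.2651 * 100
DLE = 26.51%

26.51


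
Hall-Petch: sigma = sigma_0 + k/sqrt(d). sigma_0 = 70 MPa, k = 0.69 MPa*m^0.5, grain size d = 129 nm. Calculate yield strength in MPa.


d = 129 nm = 1.29e-07 m
sqrt(d) = 0.0003591657
Hall-Petch contribution = k / sqrt(d) = 0.69 / 0.0003591657 = 1921.1 MPa
sigma = sigma_0 + k/sqrt(d) = 70 + 1921.1 = 1991.1 MPa

1991.1


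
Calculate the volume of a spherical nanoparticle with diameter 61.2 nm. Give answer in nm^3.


Radius r = 61.2/2 = 30.6 nm
Volume V = (4/3) * pi * r^3
V = (4/3) * pi * (30.6)^3
V = 120019.8 nm^3

120019.8


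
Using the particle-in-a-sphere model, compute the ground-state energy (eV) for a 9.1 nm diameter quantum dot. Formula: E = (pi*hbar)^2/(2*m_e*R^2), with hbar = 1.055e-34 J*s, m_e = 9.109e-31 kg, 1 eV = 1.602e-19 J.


Radius R = 9.1/2 = 4.55 nm = 4.55e-09 m
E = (pi * 1.055e-34)^2 / (2 * 9.109e-31 * (4.55e-09)^2)
E(J) = 2.9126e-21
E = E(J) / 1.602e-19 = 0.0182 eV

0.0182


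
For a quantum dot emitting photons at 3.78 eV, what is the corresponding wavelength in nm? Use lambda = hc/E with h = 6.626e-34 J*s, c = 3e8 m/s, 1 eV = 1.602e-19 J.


Convert energy: E = 3.78 eV = 3.78 * 1.602e-19 = 6.05556e-19 J
lambda = h*c / E = 6.626e-34 * 3e8 / 6.05556e-19
lambda = 3.2826e-07 m = 328.3 nm

328.3


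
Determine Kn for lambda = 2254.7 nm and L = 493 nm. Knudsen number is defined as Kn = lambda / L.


Knudsen number Kn = lambda / L
Kn = 2254.7 / 493
Kn = 4.5734

4.5734


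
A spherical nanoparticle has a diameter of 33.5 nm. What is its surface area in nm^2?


Radius r = 33.5/2 = 16.75 nm
Surface area SA = 4 * pi * r^2
SA = 4 * pi * (16.75)^2
SA = 3525.65 nm^2

3525.65


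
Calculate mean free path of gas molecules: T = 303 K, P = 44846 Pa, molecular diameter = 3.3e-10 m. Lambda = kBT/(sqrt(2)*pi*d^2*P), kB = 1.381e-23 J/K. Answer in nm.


Mean free path: lambda = kB*T / (sqrt(2) * pi * d^2 * P)
lambda = 1.381e-23 * 303 / (sqrt(2) * pi * (3.3e-10)^2 * 44846)
lambda = 1.9285e-07 m
lambda = 192.85 nm

192.85


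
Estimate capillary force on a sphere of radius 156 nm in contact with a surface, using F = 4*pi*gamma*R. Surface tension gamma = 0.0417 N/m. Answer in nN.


Convert radius: R = 156 nm = 1.56e-07 m
F = 4 * pi * gamma * R
F = 4 * pi * 0.0417 * 1.56e-07
F = 8.17468e-08 N = 81.7468 nN

81.7468


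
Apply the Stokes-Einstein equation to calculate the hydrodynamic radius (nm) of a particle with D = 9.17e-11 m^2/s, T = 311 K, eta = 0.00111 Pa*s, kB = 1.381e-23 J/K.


Stokes-Einstein: R = kB*T / (6*pi*eta*D)
R = 1.381e-23 * 311 / (6 * pi * 0.00111 * 9.17e-11)
R = 2.23852e-09 m = 2.24 nm

2.24


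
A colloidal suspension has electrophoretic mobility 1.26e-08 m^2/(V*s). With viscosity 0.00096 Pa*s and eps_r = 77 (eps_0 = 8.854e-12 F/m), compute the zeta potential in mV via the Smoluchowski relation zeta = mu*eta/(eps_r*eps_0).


Smoluchowski equation: zeta = mu * eta / (eps_r * eps_0)
zeta = 1.26e-08 * 0.00096 / (77 * 8.854e-12)
zeta = 0.017742 V = 17.74 mV

17.74


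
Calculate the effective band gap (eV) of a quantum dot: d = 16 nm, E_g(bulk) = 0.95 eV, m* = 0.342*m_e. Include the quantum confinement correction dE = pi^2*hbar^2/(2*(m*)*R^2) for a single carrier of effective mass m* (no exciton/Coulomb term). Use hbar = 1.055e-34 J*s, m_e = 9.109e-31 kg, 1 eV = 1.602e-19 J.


Radius R = 16/2 nm = 8e-09 m
Confinement energy dE = pi^2 * hbar^2 / (2 * m_eff * m_e * R^2)
dE = pi^2 * (1.055e-34)^2 / (2 * 0.342 * 9.109e-31 * (8e-09)^2) J, divided by 1.602e-19 J/eV
dE = 0.0172 eV
Total band gap = E_g(bulk) + dE = 0.95 + 0.0172 = 0.9672 eV

0.9672


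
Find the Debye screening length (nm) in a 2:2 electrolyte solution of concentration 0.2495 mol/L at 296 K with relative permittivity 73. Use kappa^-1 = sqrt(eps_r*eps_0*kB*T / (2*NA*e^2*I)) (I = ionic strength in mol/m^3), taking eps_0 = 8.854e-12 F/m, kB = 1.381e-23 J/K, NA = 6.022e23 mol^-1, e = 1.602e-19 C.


Ionic strength I = 0.2495 * 2^2 * 1000 = 998 mol/m^3
kappa^-1 = sqrt(73 * 8.854e-12 * 1.381e-23 * 296 / (2 * 6.022e23 * (1.602e-19)^2 * 998))
kappa^-1 = 0.293 nm

0.293


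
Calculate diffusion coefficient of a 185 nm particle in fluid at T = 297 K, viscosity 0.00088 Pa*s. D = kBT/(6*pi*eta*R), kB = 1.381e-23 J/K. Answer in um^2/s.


Radius R = 185/2 = 92.5 nm = 9.25e-08 m
D = kB*T / (6*pi*eta*R)
D = 1.381e-23 * 297 / (6 * pi * 0.00088 * 9.25e-08)
D = 2.67316e-12 m^2/s = 2.673 um^2/s

2.673


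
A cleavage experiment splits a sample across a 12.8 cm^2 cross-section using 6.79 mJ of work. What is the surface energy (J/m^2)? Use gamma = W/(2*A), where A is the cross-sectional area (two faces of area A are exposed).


Convert: A = 12.8 cm^2 = 0.00128 m^2, W = 6.79 mJ = 0.00679 J
Cleaving exposes two faces of area A, so total new surface = 2*A and gamma = W / (2*A)
gamma = 0.00679 / (2 * 0.00128)
gamma = 2.652 J/m^2

2.652


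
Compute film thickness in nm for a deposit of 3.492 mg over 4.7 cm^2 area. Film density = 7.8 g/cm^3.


Convert: m = 3.492 mg = 3.4920e-06 kg, A = 4.7 cm^2 = 4.7000e-04 m^2, rho = 7.8 g/cm^3 = 7800 kg/m^3
t = m / (A * rho)
t = 3.4920e-06 / (4.7000e-04 * 7800)
t = 9.5254e-07 m = 952.5 nm

952.5


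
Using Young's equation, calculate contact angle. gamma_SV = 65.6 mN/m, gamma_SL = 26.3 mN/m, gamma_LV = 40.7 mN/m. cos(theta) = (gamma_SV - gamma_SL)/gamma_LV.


cos(theta) = (gamma_SV - gamma_SL) / gamma_LV
cos(theta) = (65.6 - 26.3) / 40.7
cos(theta) = 0.965602
theta = arccos(0.965602) = 15.07 degrees

15.07


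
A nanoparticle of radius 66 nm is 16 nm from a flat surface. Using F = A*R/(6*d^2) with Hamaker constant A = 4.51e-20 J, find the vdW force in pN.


Convert to SI: R = 66 nm = 6.6e-08 m, d = 16 nm = 1.6e-08 m
F = A * R / (6 * d^2)
F = 4.51e-20 * 6.6e-08 / (6 * (1.6e-08)^2)
F = 1.93789e-12 N = 1.938 pN

1.938


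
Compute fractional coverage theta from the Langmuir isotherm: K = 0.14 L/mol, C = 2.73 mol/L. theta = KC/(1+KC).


Langmuir isotherm: theta = K*C / (1 + K*C)
K*C = 0.14 * 2.73 = 0.3822
theta = 0.3822 / (1 + 0.3822) = 0.3822 / 1.3822
theta = 0.2765

0.2765


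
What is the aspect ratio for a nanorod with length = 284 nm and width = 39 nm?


Aspect ratio AR = length / diameter
AR = 284 / 39
AR = 7.28

7.28


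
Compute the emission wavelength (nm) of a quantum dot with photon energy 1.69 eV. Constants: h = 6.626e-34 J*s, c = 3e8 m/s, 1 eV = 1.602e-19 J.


Convert energy: E = 1.69 eV = 1.69 * 1.602e-19 = 2.70738e-19 J
lambda = h*c / E = 6.626e-34 * 3e8 / 2.70738e-19
lambda = 7.34215e-07 m = 734.2 nm

734.2


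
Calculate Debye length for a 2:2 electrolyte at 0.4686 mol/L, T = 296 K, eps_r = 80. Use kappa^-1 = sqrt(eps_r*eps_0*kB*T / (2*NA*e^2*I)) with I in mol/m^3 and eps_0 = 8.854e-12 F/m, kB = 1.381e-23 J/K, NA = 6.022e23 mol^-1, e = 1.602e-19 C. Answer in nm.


Ionic strength I = 0.4686 * 2^2 * 1000 = 1874.4 mol/m^3
kappa^-1 = sqrt(80 * 8.854e-12 * 1.381e-23 * 296 / (2 * 6.022e23 * (1.602e-19)^2 * 1874.4))
kappa^-1 = 0.224 nm

0.224


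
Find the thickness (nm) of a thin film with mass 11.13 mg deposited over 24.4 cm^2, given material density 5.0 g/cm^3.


Convert: m = 11.13 mg = 1.1130e-05 kg, A = 24.4 cm^2 = 2.4400e-03 m^2, rho = 5.0 g/cm^3 = 5000 kg/m^3
t = m / (A * rho)
t = 1.1130e-05 / (2.4400e-03 * 5000)
t = 9.1230e-07 m = 912.3 nm

912.3


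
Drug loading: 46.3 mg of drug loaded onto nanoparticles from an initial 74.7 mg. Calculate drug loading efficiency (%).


Drug loading efficiency = (drug loaded / drug initial) * 100
DLE = 46.3 / 74.7 * 100
DLE = 0.6198 * 100
DLE = 61.98%

61.98


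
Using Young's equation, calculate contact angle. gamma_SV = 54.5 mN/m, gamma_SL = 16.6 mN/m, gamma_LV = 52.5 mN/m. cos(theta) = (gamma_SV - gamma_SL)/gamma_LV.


cos(theta) = (gamma_SV - gamma_SL) / gamma_LV
cos(theta) = (54.5 - 16.6) / 52.5
cos(theta) = 0.721905
theta = arccos(0.721905) = 43.79 degrees

43.79


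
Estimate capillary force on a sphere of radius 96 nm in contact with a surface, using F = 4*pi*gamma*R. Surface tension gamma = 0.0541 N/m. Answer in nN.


Convert radius: R = 96 nm = 9.6e-08 m
F = 4 * pi * gamma * R
F = 4 * pi * 0.0541 * 9.6e-08
F = 6.52647e-08 N = 65.2647 nN

65.2647


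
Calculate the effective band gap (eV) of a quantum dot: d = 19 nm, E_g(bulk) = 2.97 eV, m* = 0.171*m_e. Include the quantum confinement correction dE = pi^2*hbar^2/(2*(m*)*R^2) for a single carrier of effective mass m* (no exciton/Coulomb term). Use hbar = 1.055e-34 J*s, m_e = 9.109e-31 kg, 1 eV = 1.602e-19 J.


Radius R = 19/2 nm = 9.5e-09 m
Confinement energy dE = pi^2 * hbar^2 / (2 * m_eff * m_e * R^2)
dE = pi^2 * (1.055e-34)^2 / (2 * 0.171 * 9.109e-31 * (9.5e-09)^2) J, divided by 1.602e-19 J/eV
dE = 0.0244 eV
Total band gap = E_g(bulk) + dE = 2.97 + 0.0244 = 2.9944 eV

2.9944
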